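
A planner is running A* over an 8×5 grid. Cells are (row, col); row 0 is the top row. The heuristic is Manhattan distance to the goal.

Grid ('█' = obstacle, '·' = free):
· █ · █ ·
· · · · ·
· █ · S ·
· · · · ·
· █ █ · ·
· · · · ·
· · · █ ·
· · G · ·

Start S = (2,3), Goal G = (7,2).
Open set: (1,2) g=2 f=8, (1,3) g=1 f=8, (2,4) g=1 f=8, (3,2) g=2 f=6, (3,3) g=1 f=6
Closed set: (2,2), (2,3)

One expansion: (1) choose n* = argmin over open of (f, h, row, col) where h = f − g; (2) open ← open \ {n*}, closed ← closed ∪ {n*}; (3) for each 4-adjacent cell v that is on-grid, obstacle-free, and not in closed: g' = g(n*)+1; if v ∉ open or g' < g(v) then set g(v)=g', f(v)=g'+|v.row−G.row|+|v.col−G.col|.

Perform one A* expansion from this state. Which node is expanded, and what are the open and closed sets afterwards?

expanded=(3,2); open=[(1,2) g=2 f=8, (1,3) g=1 f=8, (2,4) g=1 f=8, (3,1) g=3 f=8, (3,3) g=1 f=6]; closed=[(2,2), (2,3), (3,2)]

step 1: expand (3,2) (f=6, h=4) → closed; open now [(1,2) g=2 f=8, (1,3) g=1 f=8, (2,4) g=1 f=8, (3,1) g=3 f=8, (3,3) g=1 f=6]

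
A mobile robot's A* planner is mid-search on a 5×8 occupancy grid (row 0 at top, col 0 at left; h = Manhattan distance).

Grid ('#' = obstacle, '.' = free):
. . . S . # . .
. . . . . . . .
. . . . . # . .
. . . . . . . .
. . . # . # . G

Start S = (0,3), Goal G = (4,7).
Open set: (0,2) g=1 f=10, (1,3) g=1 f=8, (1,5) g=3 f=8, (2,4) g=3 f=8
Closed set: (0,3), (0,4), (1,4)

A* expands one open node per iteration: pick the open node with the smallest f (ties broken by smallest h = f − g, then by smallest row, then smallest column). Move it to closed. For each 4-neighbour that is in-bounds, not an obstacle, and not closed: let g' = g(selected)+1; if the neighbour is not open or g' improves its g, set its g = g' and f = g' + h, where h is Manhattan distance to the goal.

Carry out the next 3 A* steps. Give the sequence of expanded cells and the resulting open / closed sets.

step 1: expand (1,5) (f=8, h=5) → closed; open now [(0,2) g=1 f=10, (1,3) g=1 f=8, (1,6) g=4 f=8, (2,4) g=3 f=8]
step 2: expand (1,6) (f=8, h=4) → closed; open now [(0,2) g=1 f=10, (0,6) g=5 f=10, (1,3) g=1 f=8, (1,7) g=5 f=8, (2,4) g=3 f=8, (2,6) g=5 f=8]
step 3: expand (1,7) (f=8, h=3) → closed; open now [(0,2) g=1 f=10, (0,6) g=5 f=10, (0,7) g=6 f=10, (1,3) g=1 f=8, (2,4) g=3 f=8, (2,6) g=5 f=8, (2,7) g=6 f=8]

order=[(1,5) → (1,6) → (1,7)]; open=[(0,2) g=1 f=10, (0,6) g=5 f=10, (0,7) g=6 f=10, (1,3) g=1 f=8, (2,4) g=3 f=8, (2,6) g=5 f=8, (2,7) g=6 f=8]; closed=[(0,3), (0,4), (1,4), (1,5), (1,6), (1,7)]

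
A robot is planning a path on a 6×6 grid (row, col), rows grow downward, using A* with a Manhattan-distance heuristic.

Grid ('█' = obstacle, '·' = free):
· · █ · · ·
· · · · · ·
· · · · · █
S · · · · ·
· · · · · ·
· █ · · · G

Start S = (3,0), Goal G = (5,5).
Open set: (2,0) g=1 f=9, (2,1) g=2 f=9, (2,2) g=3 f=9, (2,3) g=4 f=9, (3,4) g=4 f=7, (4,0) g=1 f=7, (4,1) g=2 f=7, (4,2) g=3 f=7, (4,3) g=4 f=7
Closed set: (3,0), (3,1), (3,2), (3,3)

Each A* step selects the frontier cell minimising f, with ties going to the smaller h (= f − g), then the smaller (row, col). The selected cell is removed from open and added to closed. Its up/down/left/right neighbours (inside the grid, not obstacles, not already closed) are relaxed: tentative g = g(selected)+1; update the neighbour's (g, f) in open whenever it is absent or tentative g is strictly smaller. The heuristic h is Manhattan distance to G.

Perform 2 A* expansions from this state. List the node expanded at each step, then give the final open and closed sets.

step 1: expand (3,4) (f=7, h=3) → closed; open now [(2,0) g=1 f=9, (2,1) g=2 f=9, (2,2) g=3 f=9, (2,3) g=4 f=9, (2,4) g=5 f=9, (3,5) g=5 f=7, (4,0) g=1 f=7, (4,1) g=2 f=7, (4,2) g=3 f=7, (4,3) g=4 f=7, (4,4) g=5 f=7]
step 2: expand (3,5) (f=7, h=2) → closed; open now [(2,0) g=1 f=9, (2,1) g=2 f=9, (2,2) g=3 f=9, (2,3) g=4 f=9, (2,4) g=5 f=9, (4,0) g=1 f=7, (4,1) g=2 f=7, (4,2) g=3 f=7, (4,3) g=4 f=7, (4,4) g=5 f=7, (4,5) g=6 f=7]

order=[(3,4) → (3,5)]; open=[(2,0) g=1 f=9, (2,1) g=2 f=9, (2,2) g=3 f=9, (2,3) g=4 f=9, (2,4) g=5 f=9, (4,0) g=1 f=7, (4,1) g=2 f=7, (4,2) g=3 f=7, (4,3) g=4 f=7, (4,4) g=5 f=7, (4,5) g=6 f=7]; closed=[(3,0), (3,1), (3,2), (3,3), (3,4), (3,5)]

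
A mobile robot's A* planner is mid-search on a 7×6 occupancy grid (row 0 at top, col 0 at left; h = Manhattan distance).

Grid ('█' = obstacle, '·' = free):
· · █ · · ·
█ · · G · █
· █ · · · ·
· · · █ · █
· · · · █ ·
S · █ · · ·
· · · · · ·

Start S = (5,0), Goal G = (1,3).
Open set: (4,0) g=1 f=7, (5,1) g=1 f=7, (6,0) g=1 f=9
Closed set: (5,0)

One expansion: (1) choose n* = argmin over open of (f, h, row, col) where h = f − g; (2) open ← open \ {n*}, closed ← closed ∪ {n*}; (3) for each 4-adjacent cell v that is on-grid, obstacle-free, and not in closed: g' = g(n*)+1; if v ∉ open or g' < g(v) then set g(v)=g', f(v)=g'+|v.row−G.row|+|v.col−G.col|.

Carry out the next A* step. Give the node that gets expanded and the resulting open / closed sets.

step 1: expand (4,0) (f=7, h=6) → closed; open now [(3,0) g=2 f=7, (4,1) g=2 f=7, (5,1) g=1 f=7, (6,0) g=1 f=9]

expanded=(4,0); open=[(3,0) g=2 f=7, (4,1) g=2 f=7, (5,1) g=1 f=7, (6,0) g=1 f=9]; closed=[(4,0), (5,0)]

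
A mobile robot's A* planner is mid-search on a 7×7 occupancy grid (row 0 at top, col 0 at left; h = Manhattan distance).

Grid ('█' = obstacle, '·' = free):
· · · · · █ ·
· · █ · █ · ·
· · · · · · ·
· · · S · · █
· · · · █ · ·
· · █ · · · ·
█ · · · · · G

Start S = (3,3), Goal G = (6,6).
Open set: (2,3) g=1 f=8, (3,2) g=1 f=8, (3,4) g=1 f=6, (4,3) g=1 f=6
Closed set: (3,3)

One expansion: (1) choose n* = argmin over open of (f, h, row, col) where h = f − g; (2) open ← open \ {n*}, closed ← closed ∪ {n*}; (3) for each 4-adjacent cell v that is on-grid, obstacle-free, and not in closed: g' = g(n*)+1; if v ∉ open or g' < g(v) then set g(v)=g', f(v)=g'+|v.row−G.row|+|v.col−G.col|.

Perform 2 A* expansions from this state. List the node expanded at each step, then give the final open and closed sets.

order=[(3,4) → (3,5)]; open=[(2,3) g=1 f=8, (2,4) g=2 f=8, (2,5) g=3 f=8, (3,2) g=1 f=8, (4,3) g=1 f=6, (4,5) g=3 f=6]; closed=[(3,3), (3,4), (3,5)]

step 1: expand (3,4) (f=6, h=5) → closed; open now [(2,3) g=1 f=8, (2,4) g=2 f=8, (3,2) g=1 f=8, (3,5) g=2 f=6, (4,3) g=1 f=6]
step 2: expand (3,5) (f=6, h=4) → closed; open now [(2,3) g=1 f=8, (2,4) g=2 f=8, (2,5) g=3 f=8, (3,2) g=1 f=8, (4,3) g=1 f=6, (4,5) g=3 f=6]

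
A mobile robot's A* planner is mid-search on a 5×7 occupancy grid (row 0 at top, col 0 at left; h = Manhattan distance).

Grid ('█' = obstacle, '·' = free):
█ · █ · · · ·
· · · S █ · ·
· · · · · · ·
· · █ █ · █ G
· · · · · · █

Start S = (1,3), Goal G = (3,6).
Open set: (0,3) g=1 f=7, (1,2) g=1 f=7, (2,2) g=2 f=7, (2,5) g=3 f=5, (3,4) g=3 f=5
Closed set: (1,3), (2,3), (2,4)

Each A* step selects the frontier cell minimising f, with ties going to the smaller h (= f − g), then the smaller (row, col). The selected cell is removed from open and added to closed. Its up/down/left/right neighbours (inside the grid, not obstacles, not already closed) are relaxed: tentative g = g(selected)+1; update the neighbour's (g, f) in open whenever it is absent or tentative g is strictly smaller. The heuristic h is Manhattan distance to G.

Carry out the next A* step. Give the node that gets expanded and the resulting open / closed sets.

step 1: expand (2,5) (f=5, h=2) → closed; open now [(0,3) g=1 f=7, (1,2) g=1 f=7, (1,5) g=4 f=7, (2,2) g=2 f=7, (2,6) g=4 f=5, (3,4) g=3 f=5]

expanded=(2,5); open=[(0,3) g=1 f=7, (1,2) g=1 f=7, (1,5) g=4 f=7, (2,2) g=2 f=7, (2,6) g=4 f=5, (3,4) g=3 f=5]; closed=[(1,3), (2,3), (2,4), (2,5)]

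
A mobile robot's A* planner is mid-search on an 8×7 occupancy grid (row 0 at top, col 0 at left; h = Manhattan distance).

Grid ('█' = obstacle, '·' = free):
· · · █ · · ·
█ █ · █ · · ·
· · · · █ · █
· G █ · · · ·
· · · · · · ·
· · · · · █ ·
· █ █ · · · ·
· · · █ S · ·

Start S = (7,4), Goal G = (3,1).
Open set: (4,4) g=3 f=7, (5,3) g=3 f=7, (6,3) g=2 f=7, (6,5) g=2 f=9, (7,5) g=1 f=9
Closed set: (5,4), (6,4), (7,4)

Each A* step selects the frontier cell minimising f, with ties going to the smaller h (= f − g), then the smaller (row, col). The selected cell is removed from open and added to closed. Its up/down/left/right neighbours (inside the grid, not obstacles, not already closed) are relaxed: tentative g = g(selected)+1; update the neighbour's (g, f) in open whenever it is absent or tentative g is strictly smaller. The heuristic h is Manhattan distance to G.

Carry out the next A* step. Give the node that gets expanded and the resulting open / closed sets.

step 1: expand (4,4) (f=7, h=4) → closed; open now [(3,4) g=4 f=7, (4,3) g=4 f=7, (4,5) g=4 f=9, (5,3) g=3 f=7, (6,3) g=2 f=7, (6,5) g=2 f=9, (7,5) g=1 f=9]

expanded=(4,4); open=[(3,4) g=4 f=7, (4,3) g=4 f=7, (4,5) g=4 f=9, (5,3) g=3 f=7, (6,3) g=2 f=7, (6,5) g=2 f=9, (7,5) g=1 f=9]; closed=[(4,4), (5,4), (6,4), (7,4)]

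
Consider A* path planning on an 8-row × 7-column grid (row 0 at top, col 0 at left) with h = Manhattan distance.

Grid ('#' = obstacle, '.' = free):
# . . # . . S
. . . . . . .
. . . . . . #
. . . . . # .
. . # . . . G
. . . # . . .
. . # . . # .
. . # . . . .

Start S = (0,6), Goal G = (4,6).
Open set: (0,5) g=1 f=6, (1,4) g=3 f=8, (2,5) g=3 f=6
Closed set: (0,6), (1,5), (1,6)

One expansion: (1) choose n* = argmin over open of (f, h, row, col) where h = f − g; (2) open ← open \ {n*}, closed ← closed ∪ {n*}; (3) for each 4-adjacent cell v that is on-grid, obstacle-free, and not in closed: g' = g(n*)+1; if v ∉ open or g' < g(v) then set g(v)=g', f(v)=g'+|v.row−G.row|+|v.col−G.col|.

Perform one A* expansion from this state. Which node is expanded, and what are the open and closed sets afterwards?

expanded=(2,5); open=[(0,5) g=1 f=6, (1,4) g=3 f=8, (2,4) g=4 f=8]; closed=[(0,6), (1,5), (1,6), (2,5)]

step 1: expand (2,5) (f=6, h=3) → closed; open now [(0,5) g=1 f=6, (1,4) g=3 f=8, (2,4) g=4 f=8]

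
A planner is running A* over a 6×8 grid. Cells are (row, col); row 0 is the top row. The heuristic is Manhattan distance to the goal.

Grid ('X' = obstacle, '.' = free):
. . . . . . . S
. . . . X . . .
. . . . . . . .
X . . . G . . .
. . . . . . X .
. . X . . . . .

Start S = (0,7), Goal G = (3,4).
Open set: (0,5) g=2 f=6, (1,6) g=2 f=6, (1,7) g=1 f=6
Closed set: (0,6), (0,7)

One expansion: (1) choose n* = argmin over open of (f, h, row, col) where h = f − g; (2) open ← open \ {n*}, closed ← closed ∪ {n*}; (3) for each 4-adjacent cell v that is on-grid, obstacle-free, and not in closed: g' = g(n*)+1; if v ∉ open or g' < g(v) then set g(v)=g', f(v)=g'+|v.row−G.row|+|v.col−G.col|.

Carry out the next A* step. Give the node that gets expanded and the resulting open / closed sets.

expanded=(0,5); open=[(0,4) g=3 f=6, (1,5) g=3 f=6, (1,6) g=2 f=6, (1,7) g=1 f=6]; closed=[(0,5), (0,6), (0,7)]

step 1: expand (0,5) (f=6, h=4) → closed; open now [(0,4) g=3 f=6, (1,5) g=3 f=6, (1,6) g=2 f=6, (1,7) g=1 f=6]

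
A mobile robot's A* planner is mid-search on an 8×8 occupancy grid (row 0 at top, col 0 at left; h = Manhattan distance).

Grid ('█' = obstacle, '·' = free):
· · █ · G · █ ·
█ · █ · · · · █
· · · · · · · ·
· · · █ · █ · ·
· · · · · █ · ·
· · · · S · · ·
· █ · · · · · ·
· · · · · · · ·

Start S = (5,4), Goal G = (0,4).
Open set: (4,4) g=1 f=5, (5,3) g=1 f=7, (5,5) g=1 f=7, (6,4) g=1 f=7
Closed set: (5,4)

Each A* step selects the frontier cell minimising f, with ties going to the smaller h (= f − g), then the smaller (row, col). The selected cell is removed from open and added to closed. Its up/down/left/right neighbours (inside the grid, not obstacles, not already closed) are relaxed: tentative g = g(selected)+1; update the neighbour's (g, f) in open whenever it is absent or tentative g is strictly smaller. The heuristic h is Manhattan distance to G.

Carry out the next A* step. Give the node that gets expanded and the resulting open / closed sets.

expanded=(4,4); open=[(3,4) g=2 f=5, (4,3) g=2 f=7, (5,3) g=1 f=7, (5,5) g=1 f=7, (6,4) g=1 f=7]; closed=[(4,4), (5,4)]

step 1: expand (4,4) (f=5, h=4) → closed; open now [(3,4) g=2 f=5, (4,3) g=2 f=7, (5,3) g=1 f=7, (5,5) g=1 f=7, (6,4) g=1 f=7]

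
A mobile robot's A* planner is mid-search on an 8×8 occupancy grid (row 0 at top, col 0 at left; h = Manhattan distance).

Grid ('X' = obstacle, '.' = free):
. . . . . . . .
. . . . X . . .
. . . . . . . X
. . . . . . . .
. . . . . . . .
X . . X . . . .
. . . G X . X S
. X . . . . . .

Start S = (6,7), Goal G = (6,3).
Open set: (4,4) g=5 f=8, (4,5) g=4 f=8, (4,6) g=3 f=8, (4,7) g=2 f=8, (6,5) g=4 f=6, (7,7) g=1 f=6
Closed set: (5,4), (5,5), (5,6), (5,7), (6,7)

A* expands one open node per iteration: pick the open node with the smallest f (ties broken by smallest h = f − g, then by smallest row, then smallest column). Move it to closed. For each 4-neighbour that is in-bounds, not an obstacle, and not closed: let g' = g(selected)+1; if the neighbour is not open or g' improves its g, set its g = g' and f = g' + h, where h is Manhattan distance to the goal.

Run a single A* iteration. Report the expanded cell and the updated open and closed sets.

expanded=(6,5); open=[(4,4) g=5 f=8, (4,5) g=4 f=8, (4,6) g=3 f=8, (4,7) g=2 f=8, (7,5) g=5 f=8, (7,7) g=1 f=6]; closed=[(5,4), (5,5), (5,6), (5,7), (6,5), (6,7)]

step 1: expand (6,5) (f=6, h=2) → closed; open now [(4,4) g=5 f=8, (4,5) g=4 f=8, (4,6) g=3 f=8, (4,7) g=2 f=8, (7,5) g=5 f=8, (7,7) g=1 f=6]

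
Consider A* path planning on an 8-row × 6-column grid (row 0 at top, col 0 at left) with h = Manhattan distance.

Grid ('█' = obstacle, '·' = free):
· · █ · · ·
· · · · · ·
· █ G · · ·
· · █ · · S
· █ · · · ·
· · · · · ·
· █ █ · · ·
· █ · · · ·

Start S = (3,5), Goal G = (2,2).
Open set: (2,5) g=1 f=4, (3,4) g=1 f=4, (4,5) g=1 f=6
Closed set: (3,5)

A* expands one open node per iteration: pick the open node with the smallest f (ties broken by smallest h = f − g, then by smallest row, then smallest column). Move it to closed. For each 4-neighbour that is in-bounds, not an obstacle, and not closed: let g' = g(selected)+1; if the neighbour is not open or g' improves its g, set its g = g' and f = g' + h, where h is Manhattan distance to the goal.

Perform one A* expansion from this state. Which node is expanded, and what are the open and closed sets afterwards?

step 1: expand (2,5) (f=4, h=3) → closed; open now [(1,5) g=2 f=6, (2,4) g=2 f=4, (3,4) g=1 f=4, (4,5) g=1 f=6]

expanded=(2,5); open=[(1,5) g=2 f=6, (2,4) g=2 f=4, (3,4) g=1 f=4, (4,5) g=1 f=6]; closed=[(2,5), (3,5)]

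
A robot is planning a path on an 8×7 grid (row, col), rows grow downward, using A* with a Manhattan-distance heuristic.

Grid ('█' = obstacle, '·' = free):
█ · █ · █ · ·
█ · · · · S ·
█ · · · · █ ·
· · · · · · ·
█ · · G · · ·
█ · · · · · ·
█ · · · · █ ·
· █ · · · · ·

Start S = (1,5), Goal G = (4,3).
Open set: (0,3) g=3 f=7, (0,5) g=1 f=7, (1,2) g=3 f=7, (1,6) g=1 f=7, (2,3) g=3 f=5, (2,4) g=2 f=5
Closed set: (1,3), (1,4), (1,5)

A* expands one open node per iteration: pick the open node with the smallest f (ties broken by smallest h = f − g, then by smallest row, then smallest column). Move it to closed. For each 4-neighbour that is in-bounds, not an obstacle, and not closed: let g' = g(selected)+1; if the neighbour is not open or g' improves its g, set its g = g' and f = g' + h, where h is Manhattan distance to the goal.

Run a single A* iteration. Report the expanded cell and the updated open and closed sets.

step 1: expand (2,3) (f=5, h=2) → closed; open now [(0,3) g=3 f=7, (0,5) g=1 f=7, (1,2) g=3 f=7, (1,6) g=1 f=7, (2,2) g=4 f=7, (2,4) g=2 f=5, (3,3) g=4 f=5]

expanded=(2,3); open=[(0,3) g=3 f=7, (0,5) g=1 f=7, (1,2) g=3 f=7, (1,6) g=1 f=7, (2,2) g=4 f=7, (2,4) g=2 f=5, (3,3) g=4 f=5]; closed=[(1,3), (1,4), (1,5), (2,3)]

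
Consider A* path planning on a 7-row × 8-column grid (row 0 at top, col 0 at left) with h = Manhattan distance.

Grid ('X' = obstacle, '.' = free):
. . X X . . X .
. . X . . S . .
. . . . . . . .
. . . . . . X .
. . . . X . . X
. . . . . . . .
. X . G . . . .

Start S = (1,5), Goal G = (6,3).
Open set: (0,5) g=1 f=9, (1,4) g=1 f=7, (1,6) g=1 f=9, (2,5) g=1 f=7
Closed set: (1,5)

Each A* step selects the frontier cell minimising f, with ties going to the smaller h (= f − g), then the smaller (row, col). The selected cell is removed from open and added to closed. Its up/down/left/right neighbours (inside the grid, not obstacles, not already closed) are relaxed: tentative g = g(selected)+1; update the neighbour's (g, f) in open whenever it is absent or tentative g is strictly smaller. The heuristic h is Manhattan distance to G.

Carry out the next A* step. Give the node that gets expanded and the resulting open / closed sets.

expanded=(1,4); open=[(0,4) g=2 f=9, (0,5) g=1 f=9, (1,3) g=2 f=7, (1,6) g=1 f=9, (2,4) g=2 f=7, (2,5) g=1 f=7]; closed=[(1,4), (1,5)]

step 1: expand (1,4) (f=7, h=6) → closed; open now [(0,4) g=2 f=9, (0,5) g=1 f=9, (1,3) g=2 f=7, (1,6) g=1 f=9, (2,4) g=2 f=7, (2,5) g=1 f=7]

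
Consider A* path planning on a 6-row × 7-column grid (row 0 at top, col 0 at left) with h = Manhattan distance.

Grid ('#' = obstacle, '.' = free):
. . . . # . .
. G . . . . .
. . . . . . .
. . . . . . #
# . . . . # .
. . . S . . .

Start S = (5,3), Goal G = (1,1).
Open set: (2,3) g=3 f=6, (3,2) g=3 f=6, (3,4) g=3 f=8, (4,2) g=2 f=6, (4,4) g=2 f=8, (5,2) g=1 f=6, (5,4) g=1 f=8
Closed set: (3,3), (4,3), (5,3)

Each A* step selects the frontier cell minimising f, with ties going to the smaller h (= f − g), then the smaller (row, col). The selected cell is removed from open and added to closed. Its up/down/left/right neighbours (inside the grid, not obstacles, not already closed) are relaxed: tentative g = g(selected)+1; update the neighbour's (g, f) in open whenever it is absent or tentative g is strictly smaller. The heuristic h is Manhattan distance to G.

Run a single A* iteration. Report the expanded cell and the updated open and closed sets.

expanded=(2,3); open=[(1,3) g=4 f=6, (2,2) g=4 f=6, (2,4) g=4 f=8, (3,2) g=3 f=6, (3,4) g=3 f=8, (4,2) g=2 f=6, (4,4) g=2 f=8, (5,2) g=1 f=6, (5,4) g=1 f=8]; closed=[(2,3), (3,3), (4,3), (5,3)]

step 1: expand (2,3) (f=6, h=3) → closed; open now [(1,3) g=4 f=6, (2,2) g=4 f=6, (2,4) g=4 f=8, (3,2) g=3 f=6, (3,4) g=3 f=8, (4,2) g=2 f=6, (4,4) g=2 f=8, (5,2) g=1 f=6, (5,4) g=1 f=8]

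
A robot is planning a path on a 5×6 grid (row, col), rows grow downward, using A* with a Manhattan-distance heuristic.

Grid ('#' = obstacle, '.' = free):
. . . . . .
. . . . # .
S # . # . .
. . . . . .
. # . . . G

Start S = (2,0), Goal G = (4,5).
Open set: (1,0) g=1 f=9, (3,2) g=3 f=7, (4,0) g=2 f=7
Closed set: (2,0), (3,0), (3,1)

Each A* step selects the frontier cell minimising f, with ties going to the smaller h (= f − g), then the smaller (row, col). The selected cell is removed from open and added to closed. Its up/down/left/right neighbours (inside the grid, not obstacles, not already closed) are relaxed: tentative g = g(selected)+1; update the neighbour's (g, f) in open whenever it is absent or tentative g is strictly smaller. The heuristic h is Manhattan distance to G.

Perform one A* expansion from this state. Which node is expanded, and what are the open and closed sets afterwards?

expanded=(3,2); open=[(1,0) g=1 f=9, (2,2) g=4 f=9, (3,3) g=4 f=7, (4,0) g=2 f=7, (4,2) g=4 f=7]; closed=[(2,0), (3,0), (3,1), (3,2)]

step 1: expand (3,2) (f=7, h=4) → closed; open now [(1,0) g=1 f=9, (2,2) g=4 f=9, (3,3) g=4 f=7, (4,0) g=2 f=7, (4,2) g=4 f=7]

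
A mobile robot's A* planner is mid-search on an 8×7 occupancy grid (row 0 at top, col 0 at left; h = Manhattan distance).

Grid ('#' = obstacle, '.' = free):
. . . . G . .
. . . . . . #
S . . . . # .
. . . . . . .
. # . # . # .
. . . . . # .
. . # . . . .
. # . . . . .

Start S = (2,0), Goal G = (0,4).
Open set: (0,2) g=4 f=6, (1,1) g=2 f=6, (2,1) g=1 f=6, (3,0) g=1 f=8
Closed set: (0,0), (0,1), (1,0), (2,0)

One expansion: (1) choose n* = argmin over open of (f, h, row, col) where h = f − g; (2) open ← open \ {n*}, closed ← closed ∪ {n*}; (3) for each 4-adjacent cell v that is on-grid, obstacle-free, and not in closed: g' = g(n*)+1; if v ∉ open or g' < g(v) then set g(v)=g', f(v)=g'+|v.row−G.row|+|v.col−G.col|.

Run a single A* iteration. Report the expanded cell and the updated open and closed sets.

step 1: expand (0,2) (f=6, h=2) → closed; open now [(0,3) g=5 f=6, (1,1) g=2 f=6, (1,2) g=5 f=8, (2,1) g=1 f=6, (3,0) g=1 f=8]

expanded=(0,2); open=[(0,3) g=5 f=6, (1,1) g=2 f=6, (1,2) g=5 f=8, (2,1) g=1 f=6, (3,0) g=1 f=8]; closed=[(0,0), (0,1), (0,2), (1,0), (2,0)]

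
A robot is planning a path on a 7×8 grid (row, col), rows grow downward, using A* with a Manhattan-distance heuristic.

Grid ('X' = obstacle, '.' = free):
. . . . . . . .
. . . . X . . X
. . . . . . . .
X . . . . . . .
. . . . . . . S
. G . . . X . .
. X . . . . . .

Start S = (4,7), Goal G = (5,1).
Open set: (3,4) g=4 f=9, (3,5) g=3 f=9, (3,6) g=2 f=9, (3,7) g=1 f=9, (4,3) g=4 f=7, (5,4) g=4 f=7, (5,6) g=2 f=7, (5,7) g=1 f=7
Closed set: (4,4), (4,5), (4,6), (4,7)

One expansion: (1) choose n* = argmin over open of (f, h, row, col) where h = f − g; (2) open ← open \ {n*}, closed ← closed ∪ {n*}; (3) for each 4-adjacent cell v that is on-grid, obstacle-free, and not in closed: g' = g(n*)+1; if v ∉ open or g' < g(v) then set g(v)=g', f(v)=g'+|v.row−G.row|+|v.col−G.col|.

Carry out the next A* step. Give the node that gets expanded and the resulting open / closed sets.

step 1: expand (4,3) (f=7, h=3) → closed; open now [(3,3) g=5 f=9, (3,4) g=4 f=9, (3,5) g=3 f=9, (3,6) g=2 f=9, (3,7) g=1 f=9, (4,2) g=5 f=7, (5,3) g=5 f=7, (5,4) g=4 f=7, (5,6) g=2 f=7, (5,7) g=1 f=7]

expanded=(4,3); open=[(3,3) g=5 f=9, (3,4) g=4 f=9, (3,5) g=3 f=9, (3,6) g=2 f=9, (3,7) g=1 f=9, (4,2) g=5 f=7, (5,3) g=5 f=7, (5,4) g=4 f=7, (5,6) g=2 f=7, (5,7) g=1 f=7]; closed=[(4,3), (4,4), (4,5), (4,6), (4,7)]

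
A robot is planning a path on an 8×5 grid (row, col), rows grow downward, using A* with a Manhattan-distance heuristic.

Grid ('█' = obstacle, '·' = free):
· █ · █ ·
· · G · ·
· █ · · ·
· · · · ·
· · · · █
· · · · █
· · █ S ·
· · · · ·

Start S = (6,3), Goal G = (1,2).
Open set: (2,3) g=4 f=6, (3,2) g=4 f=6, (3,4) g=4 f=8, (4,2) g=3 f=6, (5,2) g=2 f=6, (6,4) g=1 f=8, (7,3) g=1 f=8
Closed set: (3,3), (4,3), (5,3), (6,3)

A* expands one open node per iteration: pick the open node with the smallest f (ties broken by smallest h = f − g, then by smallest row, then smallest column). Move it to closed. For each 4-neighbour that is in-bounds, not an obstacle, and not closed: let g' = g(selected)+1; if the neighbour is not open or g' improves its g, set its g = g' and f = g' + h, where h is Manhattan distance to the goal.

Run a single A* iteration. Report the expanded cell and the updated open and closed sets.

expanded=(2,3); open=[(1,3) g=5 f=6, (2,2) g=5 f=6, (2,4) g=5 f=8, (3,2) g=4 f=6, (3,4) g=4 f=8, (4,2) g=3 f=6, (5,2) g=2 f=6, (6,4) g=1 f=8, (7,3) g=1 f=8]; closed=[(2,3), (3,3), (4,3), (5,3), (6,3)]

step 1: expand (2,3) (f=6, h=2) → closed; open now [(1,3) g=5 f=6, (2,2) g=5 f=6, (2,4) g=5 f=8, (3,2) g=4 f=6, (3,4) g=4 f=8, (4,2) g=3 f=6, (5,2) g=2 f=6, (6,4) g=1 f=8, (7,3) g=1 f=8]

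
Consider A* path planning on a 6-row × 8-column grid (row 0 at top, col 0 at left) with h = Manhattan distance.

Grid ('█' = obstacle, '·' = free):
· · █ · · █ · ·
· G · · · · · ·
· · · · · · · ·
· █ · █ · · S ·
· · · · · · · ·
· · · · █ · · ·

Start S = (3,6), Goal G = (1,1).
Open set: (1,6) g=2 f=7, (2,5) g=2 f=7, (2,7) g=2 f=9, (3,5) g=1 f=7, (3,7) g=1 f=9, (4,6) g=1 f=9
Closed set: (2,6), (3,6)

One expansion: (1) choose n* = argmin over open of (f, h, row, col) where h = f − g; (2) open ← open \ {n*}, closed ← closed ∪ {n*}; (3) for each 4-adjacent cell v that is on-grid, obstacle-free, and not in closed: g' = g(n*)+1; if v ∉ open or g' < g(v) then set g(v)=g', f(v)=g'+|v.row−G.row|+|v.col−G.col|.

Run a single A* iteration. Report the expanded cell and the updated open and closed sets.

step 1: expand (1,6) (f=7, h=5) → closed; open now [(0,6) g=3 f=9, (1,5) g=3 f=7, (1,7) g=3 f=9, (2,5) g=2 f=7, (2,7) g=2 f=9, (3,5) g=1 f=7, (3,7) g=1 f=9, (4,6) g=1 f=9]

expanded=(1,6); open=[(0,6) g=3 f=9, (1,5) g=3 f=7, (1,7) g=3 f=9, (2,5) g=2 f=7, (2,7) g=2 f=9, (3,5) g=1 f=7, (3,7) g=1 f=9, (4,6) g=1 f=9]; closed=[(1,6), (2,6), (3,6)]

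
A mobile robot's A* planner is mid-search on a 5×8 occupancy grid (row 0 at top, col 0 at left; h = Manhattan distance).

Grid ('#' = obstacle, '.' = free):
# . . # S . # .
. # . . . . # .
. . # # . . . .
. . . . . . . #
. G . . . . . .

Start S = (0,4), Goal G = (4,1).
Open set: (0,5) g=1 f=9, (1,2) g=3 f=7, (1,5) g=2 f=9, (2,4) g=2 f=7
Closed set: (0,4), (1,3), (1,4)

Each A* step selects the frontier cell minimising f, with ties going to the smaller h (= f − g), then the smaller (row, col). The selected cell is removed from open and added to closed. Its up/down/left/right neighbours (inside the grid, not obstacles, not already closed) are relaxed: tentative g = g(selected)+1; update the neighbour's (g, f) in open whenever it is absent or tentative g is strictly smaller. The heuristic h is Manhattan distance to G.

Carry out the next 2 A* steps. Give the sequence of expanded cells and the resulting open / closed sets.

step 1: expand (1,2) (f=7, h=4) → closed; open now [(0,2) g=4 f=9, (0,5) g=1 f=9, (1,5) g=2 f=9, (2,4) g=2 f=7]
step 2: expand (2,4) (f=7, h=5) → closed; open now [(0,2) g=4 f=9, (0,5) g=1 f=9, (1,5) g=2 f=9, (2,5) g=3 f=9, (3,4) g=3 f=7]

order=[(1,2) → (2,4)]; open=[(0,2) g=4 f=9, (0,5) g=1 f=9, (1,5) g=2 f=9, (2,5) g=3 f=9, (3,4) g=3 f=7]; closed=[(0,4), (1,2), (1,3), (1,4), (2,4)]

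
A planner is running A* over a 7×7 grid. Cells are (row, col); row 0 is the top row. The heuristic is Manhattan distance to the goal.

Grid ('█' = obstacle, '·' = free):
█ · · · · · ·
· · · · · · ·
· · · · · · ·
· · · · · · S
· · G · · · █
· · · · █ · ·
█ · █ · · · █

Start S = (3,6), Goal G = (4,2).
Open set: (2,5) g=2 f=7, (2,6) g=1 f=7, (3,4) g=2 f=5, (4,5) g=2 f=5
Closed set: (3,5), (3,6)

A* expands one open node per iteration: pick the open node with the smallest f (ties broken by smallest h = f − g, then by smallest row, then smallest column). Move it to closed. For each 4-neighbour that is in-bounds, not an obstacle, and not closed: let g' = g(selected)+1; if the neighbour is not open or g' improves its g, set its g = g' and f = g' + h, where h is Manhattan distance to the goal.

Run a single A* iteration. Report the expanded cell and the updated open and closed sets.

step 1: expand (3,4) (f=5, h=3) → closed; open now [(2,4) g=3 f=7, (2,5) g=2 f=7, (2,6) g=1 f=7, (3,3) g=3 f=5, (4,4) g=3 f=5, (4,5) g=2 f=5]

expanded=(3,4); open=[(2,4) g=3 f=7, (2,5) g=2 f=7, (2,6) g=1 f=7, (3,3) g=3 f=5, (4,4) g=3 f=5, (4,5) g=2 f=5]; closed=[(3,4), (3,5), (3,6)]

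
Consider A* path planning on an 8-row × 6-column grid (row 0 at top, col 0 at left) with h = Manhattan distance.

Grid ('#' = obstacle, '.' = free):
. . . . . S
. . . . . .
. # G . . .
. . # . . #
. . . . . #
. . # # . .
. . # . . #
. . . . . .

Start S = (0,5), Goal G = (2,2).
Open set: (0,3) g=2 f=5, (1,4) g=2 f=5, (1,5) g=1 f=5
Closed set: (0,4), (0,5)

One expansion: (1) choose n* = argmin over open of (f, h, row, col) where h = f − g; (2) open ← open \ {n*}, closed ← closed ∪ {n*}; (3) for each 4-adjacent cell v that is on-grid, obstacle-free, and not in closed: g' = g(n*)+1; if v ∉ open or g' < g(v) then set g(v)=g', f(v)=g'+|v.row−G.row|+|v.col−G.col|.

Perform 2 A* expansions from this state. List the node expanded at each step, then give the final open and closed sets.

step 1: expand (0,3) (f=5, h=3) → closed; open now [(0,2) g=3 f=5, (1,3) g=3 f=5, (1,4) g=2 f=5, (1,5) g=1 f=5]
step 2: expand (0,2) (f=5, h=2) → closed; open now [(0,1) g=4 f=7, (1,2) g=4 f=5, (1,3) g=3 f=5, (1,4) g=2 f=5, (1,5) g=1 f=5]

order=[(0,3) → (0,2)]; open=[(0,1) g=4 f=7, (1,2) g=4 f=5, (1,3) g=3 f=5, (1,4) g=2 f=5, (1,5) g=1 f=5]; closed=[(0,2), (0,3), (0,4), (0,5)]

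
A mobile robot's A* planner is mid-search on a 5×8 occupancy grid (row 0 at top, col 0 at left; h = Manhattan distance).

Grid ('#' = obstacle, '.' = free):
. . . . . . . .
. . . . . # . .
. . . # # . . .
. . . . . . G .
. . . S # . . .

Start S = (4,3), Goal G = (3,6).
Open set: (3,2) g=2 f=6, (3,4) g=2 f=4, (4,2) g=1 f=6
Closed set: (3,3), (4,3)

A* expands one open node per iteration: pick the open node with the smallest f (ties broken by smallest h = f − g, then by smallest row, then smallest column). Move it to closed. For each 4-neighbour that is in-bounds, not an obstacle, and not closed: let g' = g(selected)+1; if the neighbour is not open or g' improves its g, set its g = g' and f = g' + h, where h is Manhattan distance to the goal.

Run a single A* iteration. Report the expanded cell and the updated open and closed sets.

step 1: expand (3,4) (f=4, h=2) → closed; open now [(3,2) g=2 f=6, (3,5) g=3 f=4, (4,2) g=1 f=6]

expanded=(3,4); open=[(3,2) g=2 f=6, (3,5) g=3 f=4, (4,2) g=1 f=6]; closed=[(3,3), (3,4), (4,3)]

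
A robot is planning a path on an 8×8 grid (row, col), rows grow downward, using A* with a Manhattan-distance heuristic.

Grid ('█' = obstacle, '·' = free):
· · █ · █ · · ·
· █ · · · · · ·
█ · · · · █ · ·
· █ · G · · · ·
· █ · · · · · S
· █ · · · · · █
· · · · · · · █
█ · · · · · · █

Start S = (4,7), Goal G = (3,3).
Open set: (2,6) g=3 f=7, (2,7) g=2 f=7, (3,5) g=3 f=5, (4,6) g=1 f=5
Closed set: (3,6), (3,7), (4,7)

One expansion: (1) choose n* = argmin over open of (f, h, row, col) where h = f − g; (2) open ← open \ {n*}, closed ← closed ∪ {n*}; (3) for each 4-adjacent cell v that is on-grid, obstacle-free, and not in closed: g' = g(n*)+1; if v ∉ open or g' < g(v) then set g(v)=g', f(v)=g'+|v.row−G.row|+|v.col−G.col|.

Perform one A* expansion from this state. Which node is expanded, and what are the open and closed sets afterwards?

expanded=(3,5); open=[(2,6) g=3 f=7, (2,7) g=2 f=7, (3,4) g=4 f=5, (4,5) g=4 f=7, (4,6) g=1 f=5]; closed=[(3,5), (3,6), (3,7), (4,7)]

step 1: expand (3,5) (f=5, h=2) → closed; open now [(2,6) g=3 f=7, (2,7) g=2 f=7, (3,4) g=4 f=5, (4,5) g=4 f=7, (4,6) g=1 f=5]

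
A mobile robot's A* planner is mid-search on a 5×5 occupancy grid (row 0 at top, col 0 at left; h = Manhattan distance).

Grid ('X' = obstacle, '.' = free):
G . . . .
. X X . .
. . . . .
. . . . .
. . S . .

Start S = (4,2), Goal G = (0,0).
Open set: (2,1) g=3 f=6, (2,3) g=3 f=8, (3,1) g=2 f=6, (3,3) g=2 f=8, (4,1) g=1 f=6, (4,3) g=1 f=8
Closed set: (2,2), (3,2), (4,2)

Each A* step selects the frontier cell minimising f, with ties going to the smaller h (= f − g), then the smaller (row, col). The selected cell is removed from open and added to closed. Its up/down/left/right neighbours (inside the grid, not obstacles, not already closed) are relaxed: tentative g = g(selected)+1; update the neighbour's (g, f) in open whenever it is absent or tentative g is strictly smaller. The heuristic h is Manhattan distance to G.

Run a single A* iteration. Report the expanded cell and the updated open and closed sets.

step 1: expand (2,1) (f=6, h=3) → closed; open now [(2,0) g=4 f=6, (2,3) g=3 f=8, (3,1) g=2 f=6, (3,3) g=2 f=8, (4,1) g=1 f=6, (4,3) g=1 f=8]

expanded=(2,1); open=[(2,0) g=4 f=6, (2,3) g=3 f=8, (3,1) g=2 f=6, (3,3) g=2 f=8, (4,1) g=1 f=6, (4,3) g=1 f=8]; closed=[(2,1), (2,2), (3,2), (4,2)]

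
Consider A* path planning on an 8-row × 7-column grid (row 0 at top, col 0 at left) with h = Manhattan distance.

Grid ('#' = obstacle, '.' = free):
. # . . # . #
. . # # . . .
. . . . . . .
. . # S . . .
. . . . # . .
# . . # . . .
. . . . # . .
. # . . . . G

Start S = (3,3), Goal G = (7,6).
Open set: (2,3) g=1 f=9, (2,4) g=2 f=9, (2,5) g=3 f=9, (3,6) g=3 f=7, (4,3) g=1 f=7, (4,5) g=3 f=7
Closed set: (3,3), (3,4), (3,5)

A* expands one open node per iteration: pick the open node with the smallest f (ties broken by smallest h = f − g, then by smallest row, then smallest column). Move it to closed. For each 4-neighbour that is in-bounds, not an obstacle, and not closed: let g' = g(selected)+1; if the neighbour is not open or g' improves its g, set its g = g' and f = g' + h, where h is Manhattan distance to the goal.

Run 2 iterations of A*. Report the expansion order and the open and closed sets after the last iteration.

order=[(3,6) → (4,6)]; open=[(2,3) g=1 f=9, (2,4) g=2 f=9, (2,5) g=3 f=9, (2,6) g=4 f=9, (4,3) g=1 f=7, (4,5) g=3 f=7, (5,6) g=5 f=7]; closed=[(3,3), (3,4), (3,5), (3,6), (4,6)]

step 1: expand (3,6) (f=7, h=4) → closed; open now [(2,3) g=1 f=9, (2,4) g=2 f=9, (2,5) g=3 f=9, (2,6) g=4 f=9, (4,3) g=1 f=7, (4,5) g=3 f=7, (4,6) g=4 f=7]
step 2: expand (4,6) (f=7, h=3) → closed; open now [(2,3) g=1 f=9, (2,4) g=2 f=9, (2,5) g=3 f=9, (2,6) g=4 f=9, (4,3) g=1 f=7, (4,5) g=3 f=7, (5,6) g=5 f=7]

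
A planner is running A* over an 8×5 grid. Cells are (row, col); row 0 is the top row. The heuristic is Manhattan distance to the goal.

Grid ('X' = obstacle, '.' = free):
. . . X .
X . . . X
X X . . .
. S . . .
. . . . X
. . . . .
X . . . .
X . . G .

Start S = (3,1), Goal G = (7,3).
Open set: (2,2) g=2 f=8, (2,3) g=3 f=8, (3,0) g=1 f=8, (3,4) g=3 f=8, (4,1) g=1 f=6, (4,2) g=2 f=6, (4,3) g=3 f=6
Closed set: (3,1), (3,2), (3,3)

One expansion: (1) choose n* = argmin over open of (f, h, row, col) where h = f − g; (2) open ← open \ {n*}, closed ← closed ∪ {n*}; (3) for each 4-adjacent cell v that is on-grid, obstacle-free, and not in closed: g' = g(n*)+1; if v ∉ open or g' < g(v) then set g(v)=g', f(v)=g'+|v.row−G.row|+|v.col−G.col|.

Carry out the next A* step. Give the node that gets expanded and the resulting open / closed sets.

expanded=(4,3); open=[(2,2) g=2 f=8, (2,3) g=3 f=8, (3,0) g=1 f=8, (3,4) g=3 f=8, (4,1) g=1 f=6, (4,2) g=2 f=6, (5,3) g=4 f=6]; closed=[(3,1), (3,2), (3,3), (4,3)]

step 1: expand (4,3) (f=6, h=3) → closed; open now [(2,2) g=2 f=8, (2,3) g=3 f=8, (3,0) g=1 f=8, (3,4) g=3 f=8, (4,1) g=1 f=6, (4,2) g=2 f=6, (5,3) g=4 f=6]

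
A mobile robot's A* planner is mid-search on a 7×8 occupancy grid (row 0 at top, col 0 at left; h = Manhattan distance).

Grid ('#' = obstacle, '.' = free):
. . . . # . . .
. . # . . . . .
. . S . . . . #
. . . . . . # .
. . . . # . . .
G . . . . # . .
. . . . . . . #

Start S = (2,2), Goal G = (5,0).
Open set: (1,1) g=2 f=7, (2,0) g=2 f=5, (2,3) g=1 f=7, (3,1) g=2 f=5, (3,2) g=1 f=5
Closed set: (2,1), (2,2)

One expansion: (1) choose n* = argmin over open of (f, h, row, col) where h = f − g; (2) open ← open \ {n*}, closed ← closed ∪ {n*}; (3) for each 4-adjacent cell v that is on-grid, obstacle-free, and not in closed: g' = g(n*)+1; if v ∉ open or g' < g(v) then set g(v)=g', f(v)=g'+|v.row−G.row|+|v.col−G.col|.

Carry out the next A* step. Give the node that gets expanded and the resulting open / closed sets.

expanded=(2,0); open=[(1,0) g=3 f=7, (1,1) g=2 f=7, (2,3) g=1 f=7, (3,0) g=3 f=5, (3,1) g=2 f=5, (3,2) g=1 f=5]; closed=[(2,0), (2,1), (2,2)]

step 1: expand (2,0) (f=5, h=3) → closed; open now [(1,0) g=3 f=7, (1,1) g=2 f=7, (2,3) g=1 f=7, (3,0) g=3 f=5, (3,1) g=2 f=5, (3,2) g=1 f=5]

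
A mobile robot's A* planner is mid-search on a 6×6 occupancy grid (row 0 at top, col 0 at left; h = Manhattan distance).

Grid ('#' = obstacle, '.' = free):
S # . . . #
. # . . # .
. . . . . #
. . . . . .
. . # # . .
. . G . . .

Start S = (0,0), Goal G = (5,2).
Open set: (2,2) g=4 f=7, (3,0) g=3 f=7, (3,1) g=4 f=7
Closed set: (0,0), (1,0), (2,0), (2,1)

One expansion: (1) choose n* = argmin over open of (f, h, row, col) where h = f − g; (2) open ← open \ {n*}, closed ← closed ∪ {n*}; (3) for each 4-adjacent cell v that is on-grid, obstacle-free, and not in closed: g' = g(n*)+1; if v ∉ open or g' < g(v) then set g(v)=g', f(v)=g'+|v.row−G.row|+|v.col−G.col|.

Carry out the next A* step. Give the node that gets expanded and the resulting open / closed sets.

expanded=(2,2); open=[(1,2) g=5 f=9, (2,3) g=5 f=9, (3,0) g=3 f=7, (3,1) g=4 f=7, (3,2) g=5 f=7]; closed=[(0,0), (1,0), (2,0), (2,1), (2,2)]

step 1: expand (2,2) (f=7, h=3) → closed; open now [(1,2) g=5 f=9, (2,3) g=5 f=9, (3,0) g=3 f=7, (3,1) g=4 f=7, (3,2) g=5 f=7]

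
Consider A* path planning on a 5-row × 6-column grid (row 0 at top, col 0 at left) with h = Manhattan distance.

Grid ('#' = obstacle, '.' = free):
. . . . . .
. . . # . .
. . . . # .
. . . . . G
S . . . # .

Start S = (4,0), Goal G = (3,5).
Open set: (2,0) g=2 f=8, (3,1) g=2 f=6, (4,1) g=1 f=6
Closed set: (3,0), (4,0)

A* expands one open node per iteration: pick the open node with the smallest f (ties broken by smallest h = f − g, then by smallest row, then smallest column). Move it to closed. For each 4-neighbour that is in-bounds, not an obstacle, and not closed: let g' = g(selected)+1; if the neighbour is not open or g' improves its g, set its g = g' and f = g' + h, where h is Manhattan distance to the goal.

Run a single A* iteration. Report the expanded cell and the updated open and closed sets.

step 1: expand (3,1) (f=6, h=4) → closed; open now [(2,0) g=2 f=8, (2,1) g=3 f=8, (3,2) g=3 f=6, (4,1) g=1 f=6]

expanded=(3,1); open=[(2,0) g=2 f=8, (2,1) g=3 f=8, (3,2) g=3 f=6, (4,1) g=1 f=6]; closed=[(3,0), (3,1), (4,0)]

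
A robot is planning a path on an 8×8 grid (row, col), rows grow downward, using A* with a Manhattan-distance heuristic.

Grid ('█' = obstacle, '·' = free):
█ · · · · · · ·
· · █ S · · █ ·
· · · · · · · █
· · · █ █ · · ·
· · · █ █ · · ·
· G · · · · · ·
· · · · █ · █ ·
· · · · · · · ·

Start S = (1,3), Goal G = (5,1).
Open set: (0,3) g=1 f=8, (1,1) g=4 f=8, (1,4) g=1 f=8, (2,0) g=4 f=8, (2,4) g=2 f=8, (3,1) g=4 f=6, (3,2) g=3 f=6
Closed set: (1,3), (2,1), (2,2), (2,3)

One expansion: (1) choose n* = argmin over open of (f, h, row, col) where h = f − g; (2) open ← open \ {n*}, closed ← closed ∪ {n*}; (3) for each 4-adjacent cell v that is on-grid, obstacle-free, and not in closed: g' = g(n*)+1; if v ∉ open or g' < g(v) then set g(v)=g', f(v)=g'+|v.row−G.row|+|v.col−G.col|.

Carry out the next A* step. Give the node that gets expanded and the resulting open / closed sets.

expanded=(3,1); open=[(0,3) g=1 f=8, (1,1) g=4 f=8, (1,4) g=1 f=8, (2,0) g=4 f=8, (2,4) g=2 f=8, (3,0) g=5 f=8, (3,2) g=3 f=6, (4,1) g=5 f=6]; closed=[(1,3), (2,1), (2,2), (2,3), (3,1)]

step 1: expand (3,1) (f=6, h=2) → closed; open now [(0,3) g=1 f=8, (1,1) g=4 f=8, (1,4) g=1 f=8, (2,0) g=4 f=8, (2,4) g=2 f=8, (3,0) g=5 f=8, (3,2) g=3 f=6, (4,1) g=5 f=6]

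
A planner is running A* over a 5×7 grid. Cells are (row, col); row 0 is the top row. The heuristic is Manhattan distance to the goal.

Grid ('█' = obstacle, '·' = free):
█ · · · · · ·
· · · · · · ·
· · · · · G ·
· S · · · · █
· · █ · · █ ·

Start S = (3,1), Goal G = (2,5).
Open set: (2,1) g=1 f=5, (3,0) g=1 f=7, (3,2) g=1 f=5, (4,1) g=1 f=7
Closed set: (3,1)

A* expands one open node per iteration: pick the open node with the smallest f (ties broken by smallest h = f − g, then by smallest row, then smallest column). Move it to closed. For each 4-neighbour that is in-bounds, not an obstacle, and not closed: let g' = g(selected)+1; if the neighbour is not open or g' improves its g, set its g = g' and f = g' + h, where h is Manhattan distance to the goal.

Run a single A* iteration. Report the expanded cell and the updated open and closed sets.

expanded=(2,1); open=[(1,1) g=2 f=7, (2,0) g=2 f=7, (2,2) g=2 f=5, (3,0) g=1 f=7, (3,2) g=1 f=5, (4,1) g=1 f=7]; closed=[(2,1), (3,1)]

step 1: expand (2,1) (f=5, h=4) → closed; open now [(1,1) g=2 f=7, (2,0) g=2 f=7, (2,2) g=2 f=5, (3,0) g=1 f=7, (3,2) g=1 f=5, (4,1) g=1 f=7]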